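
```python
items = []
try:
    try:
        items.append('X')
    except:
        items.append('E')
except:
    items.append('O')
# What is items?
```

Step-by-step execution trace:
1. Inner try: `items.append('X')` → items = ['X']. No exception raised.
2. Inner `except` is skipped.
3. Inner try completes normally; outer `except` is skipped.
Result: ['X']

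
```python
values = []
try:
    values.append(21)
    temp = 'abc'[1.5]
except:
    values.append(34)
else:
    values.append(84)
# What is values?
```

Step-by-step execution trace:
1. try: `values.append(21)` → values = [21].
2. `temp = 'abc'[1.5]` raises TypeError.
3. bare `except` matches → `values.append(34)` → values = [21, 34].
4. `else` is skipped (an exception was raised).
Result: [21, 34]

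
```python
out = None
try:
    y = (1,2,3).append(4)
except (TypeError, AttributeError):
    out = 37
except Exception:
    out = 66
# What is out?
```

Step-by-step execution trace:
1. `y = (1,2,3).append(4)` raises AttributeError.
2. `except (TypeError, AttributeError)` matches (AttributeError is in the tuple) → out = 37.
3. `except Exception` is not reached.
Result: 37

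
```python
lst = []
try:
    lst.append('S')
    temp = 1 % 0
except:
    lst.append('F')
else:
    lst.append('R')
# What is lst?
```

Step-by-step execution trace:
1. try: `lst.append('S')` → lst = ['S'].
2. `temp = 1 % 0` raises ZeroDivisionError.
3. bare `except` matches → `lst.append('F')` → lst = ['S', 'F'].
4. `else` is skipped (an exception was raised).
Result: ['S', 'F']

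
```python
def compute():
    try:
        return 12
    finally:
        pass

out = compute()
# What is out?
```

Step-by-step execution trace:
1. `compute()` enters try: `return 12` sets pending return value 12.
2. Before returning, `finally: pass` runs (no effect).
3. compute() returns 12 → out = 12.
Result: 12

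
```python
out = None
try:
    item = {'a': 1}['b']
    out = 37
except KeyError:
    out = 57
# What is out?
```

Step-by-step execution trace:
1. `item = {'a': 1}['b']` raises KeyError.
2. `out = 37` is not reached.
3. `except KeyError` matches → out = 57.
Result: 57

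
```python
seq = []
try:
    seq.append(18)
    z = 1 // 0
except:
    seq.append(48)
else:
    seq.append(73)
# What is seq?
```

Step-by-step execution trace:
1. try: `seq.append(18)` → seq = [18].
2. `z = 1 // 0` raises ZeroDivisionError.
3. bare `except` matches → `seq.append(48)` → seq = [18, 48].
4. `else` is skipped (an exception was raised).
Result: [18, 48]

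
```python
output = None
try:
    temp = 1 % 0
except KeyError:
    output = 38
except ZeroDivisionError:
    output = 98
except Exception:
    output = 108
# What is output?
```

Step-by-step execution trace:
1. `temp = 1 % 0` raises ZeroDivisionError.
2. `except KeyError` does not match ZeroDivisionError; skipped.
3. `except ZeroDivisionError` matches → output = 98.
4. Remaining except clauses are skipped.
Result: 98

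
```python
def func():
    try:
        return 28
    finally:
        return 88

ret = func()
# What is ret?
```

Step-by-step execution trace:
1. `func()` enters try: `return 28` sets pending return value 28.
2. Before returning, `finally: return 88` runs and overrides the pending return.
3. func() returns 88 → ret = 88.
Result: 88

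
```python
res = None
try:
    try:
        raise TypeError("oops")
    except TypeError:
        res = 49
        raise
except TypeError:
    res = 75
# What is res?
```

Step-by-step execution trace:
1. Inner try: `raise TypeError("oops")` raises TypeError.
2. Inner `except TypeError` matches → res = 49.
3. bare `raise` re-raises the same TypeError.
4. Outer `except TypeError` matches → res = 75.
Result: 75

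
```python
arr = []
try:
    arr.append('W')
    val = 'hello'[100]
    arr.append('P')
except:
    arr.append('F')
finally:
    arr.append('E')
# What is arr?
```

Step-by-step execution trace:
1. try: `arr.append('W')` → arr = ['W'].
2. `val = 'hello'[100]` raises IndexError; `arr.append('P')` is not reached.
3. bare `except` matches → `arr.append('F')` → arr = ['W', 'F'].
4. finally always runs: `arr.append('E')` → arr = ['W', 'F', 'E'].
Result: ['W', 'F', 'E']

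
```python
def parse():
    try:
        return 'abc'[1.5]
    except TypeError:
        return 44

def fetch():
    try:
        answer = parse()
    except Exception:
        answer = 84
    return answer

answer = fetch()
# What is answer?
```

Step-by-step execution trace:
1. `fetch()` calls `parse()`.
2. In parse: `'abc'[1.5]` raises TypeError; `except TypeError` catches it → returns 44.
3. In fetch: `answer = parse()` → answer = 44. No exception reaches fetch.
4. `except Exception` is skipped; fetch returns 44.
5. answer = 44.
Result: 44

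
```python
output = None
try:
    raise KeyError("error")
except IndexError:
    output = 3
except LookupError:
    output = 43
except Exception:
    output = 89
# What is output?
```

Step-by-step execution trace:
1. `raise KeyError(...)` raises KeyError.
2. `except IndexError` does not match (KeyError is not a subclass of IndexError); skipped.
3. `except LookupError` matches (KeyError is a subclass of LookupError) → output = 43.
4. `except Exception` is not reached.
Result: 43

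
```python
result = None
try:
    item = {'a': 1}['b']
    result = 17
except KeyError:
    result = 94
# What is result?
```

Step-by-step execution trace:
1. `item = {'a': 1}['b']` raises KeyError.
2. `result = 17` is not reached.
3. `except KeyError` matches → result = 94.
Result: 94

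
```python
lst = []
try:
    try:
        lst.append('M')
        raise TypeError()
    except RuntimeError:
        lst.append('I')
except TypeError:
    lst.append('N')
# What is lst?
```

Step-by-step execution trace:
1. Inner try: `lst.append('M')` → lst = ['M'].
2. `raise TypeError()` raises TypeError.
3. Inner `except RuntimeError` does not match TypeError; exception propagates to outer try.
4. Outer `except TypeError` matches → `lst.append('N')` → lst = ['M', 'N'].
Result: ['M', 'N']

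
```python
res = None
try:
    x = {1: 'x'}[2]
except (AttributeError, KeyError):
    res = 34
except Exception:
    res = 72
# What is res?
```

Step-by-step execution trace:
1. `x = {1: 'x'}[2]` raises KeyError.
2. `except (AttributeError, KeyError)` matches (KeyError is in the tuple) → res = 34.
3. `except Exception` is not reached.
Result: 34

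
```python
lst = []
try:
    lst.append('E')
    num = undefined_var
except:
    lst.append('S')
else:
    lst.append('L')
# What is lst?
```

Step-by-step execution trace:
1. try: `lst.append('E')` → lst = ['E'].
2. `num = undefined_var` raises NameError.
3. bare `except` matches → `lst.append('S')` → lst = ['E', 'S'].
4. `else` is skipped (an exception was raised).
Result: ['E', 'S']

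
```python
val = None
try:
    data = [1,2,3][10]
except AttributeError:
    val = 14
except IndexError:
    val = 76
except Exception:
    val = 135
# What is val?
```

Step-by-step execution trace:
1. `data = [1,2,3][10]` raises IndexError.
2. `except AttributeError` does not match IndexError; skipped.
3. `except IndexError` matches → val = 76.
4. Remaining except clauses are skipped.
Result: 76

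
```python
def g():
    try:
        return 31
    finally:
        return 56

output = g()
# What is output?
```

Step-by-step execution trace:
1. `g()` enters try: `return 31` sets pending return value 31.
2. Before returning, `finally: return 56` runs and overrides the pending return.
3. g() returns 56 → output = 56.
Result: 56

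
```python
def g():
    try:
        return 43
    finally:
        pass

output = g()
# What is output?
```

Step-by-step execution trace:
1. `g()` enters try: `return 43` sets pending return value 43.
2. Before returning, `finally: pass` runs (no effect).
3. g() returns 43 → output = 43.
Result: 43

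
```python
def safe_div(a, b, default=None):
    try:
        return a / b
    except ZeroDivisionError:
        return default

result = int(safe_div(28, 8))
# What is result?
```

Step-by-step execution trace:
1. `safe_div(28, 8)` enters try: `return 28 / 8` → returns 3.5. No exception raised.
2. `except ZeroDivisionError` is skipped.
3. `int(3.5)` → 3 → result = 3.
Result: 3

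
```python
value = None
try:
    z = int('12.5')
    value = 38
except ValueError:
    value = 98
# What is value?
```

Step-by-step execution trace:
1. `z = int('12.5')` raises ValueError.
2. `value = 38` is not reached.
3. `except ValueError` matches → value = 98.
Result: 98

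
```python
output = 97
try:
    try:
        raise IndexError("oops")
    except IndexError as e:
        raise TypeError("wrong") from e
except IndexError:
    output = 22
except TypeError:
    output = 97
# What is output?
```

Step-by-step execution trace:
1. Inner try raises IndexError; inner `except IndexError as e` catches it.
2. `raise TypeError(...) from e` raises TypeError (IndexError is attached as __cause__, but only TypeError is active).
3. Outer `except IndexError` does not match TypeError; skipped.
4. Outer `except TypeError` matches → output = 97.
Result: 97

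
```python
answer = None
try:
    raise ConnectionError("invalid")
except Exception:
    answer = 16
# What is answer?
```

Step-by-step execution trace:
1. `raise ConnectionError(...)` raises ConnectionError.
2. `except Exception` matches (ConnectionError is a subclass of Exception) → answer = 16.
Result: 16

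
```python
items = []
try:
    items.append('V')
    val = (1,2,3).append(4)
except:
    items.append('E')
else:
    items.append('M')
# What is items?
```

Step-by-step execution trace:
1. try: `items.append('V')` → items = ['V'].
2. `val = (1,2,3).append(4)` raises AttributeError.
3. bare `except` matches → `items.append('E')` → items = ['V', 'E'].
4. `else` is skipped (an exception was raised).
Result: ['V', 'E']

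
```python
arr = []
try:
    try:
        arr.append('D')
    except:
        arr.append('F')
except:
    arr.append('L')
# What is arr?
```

Step-by-step execution trace:
1. Inner try: `arr.append('D')` → arr = ['D']. No exception raised.
2. Inner `except` is skipped.
3. Inner try completes normally; outer `except` is skipped.
Result: ['D']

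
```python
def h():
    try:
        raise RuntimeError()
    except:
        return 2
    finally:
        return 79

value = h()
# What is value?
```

Step-by-step execution trace:
1. `h()` enters try: `raise RuntimeError()` raises RuntimeError.
2. bare `except` matches → `return 2` sets pending return value 2.
3. Before returning, `finally: return 79` runs and overrides the pending return.
4. h() returns 79 → value = 79.
Result: 79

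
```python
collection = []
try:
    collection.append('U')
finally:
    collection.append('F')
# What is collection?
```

Step-by-step execution trace:
1. try: `collection.append('U')` → collection = ['U'].
2. The try body completes without raising.
3. finally always runs: `collection.append('F')` → collection = ['U', 'F'].
Result: ['U', 'F']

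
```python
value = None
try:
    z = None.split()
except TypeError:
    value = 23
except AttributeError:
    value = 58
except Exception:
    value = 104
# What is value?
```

Step-by-step execution trace:
1. `z = None.split()` raises AttributeError.
2. `except TypeError` does not match AttributeError; skipped.
3. `except AttributeError` matches → value = 58.
4. Remaining except clauses are skipped.
Result: 58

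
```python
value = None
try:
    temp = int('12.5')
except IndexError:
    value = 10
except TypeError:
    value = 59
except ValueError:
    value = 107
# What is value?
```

Step-by-step execution trace:
1. `temp = int('12.5')` raises ValueError.
2. `except IndexError` does not match ValueError; skipped.
3. `except TypeError` does not match ValueError; skipped.
4. `except ValueError` matches → value = 107.
Result: 107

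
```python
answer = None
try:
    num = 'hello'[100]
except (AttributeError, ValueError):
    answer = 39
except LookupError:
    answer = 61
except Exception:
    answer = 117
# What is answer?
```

Step-by-step execution trace:
1. `num = 'hello'[100]` raises IndexError.
2. `except (AttributeError, ValueError)` does not match IndexError; skipped.
3. `except LookupError` matches (IndexError is a subclass of LookupError) → answer = 61.
4. `except Exception` is not reached.
Result: 61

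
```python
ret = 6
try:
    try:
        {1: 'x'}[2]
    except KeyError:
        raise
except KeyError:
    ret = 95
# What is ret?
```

Step-by-step execution trace:
1. Inner try: `{1: 'x'}[2]` raises KeyError.
2. Inner `except KeyError` matches; bare `raise` re-raises the same KeyError.
3. Outer `except KeyError` matches → ret = 95.
Result: 95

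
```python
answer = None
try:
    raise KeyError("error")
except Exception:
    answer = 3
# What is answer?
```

Step-by-step execution trace:
1. `raise KeyError(...)` raises KeyError.
2. `except Exception` matches (KeyError is a subclass of Exception) → answer = 3.
Result: 3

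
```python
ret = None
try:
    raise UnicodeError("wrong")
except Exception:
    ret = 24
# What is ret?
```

Step-by-step execution trace:
1. `raise UnicodeError(...)` raises UnicodeError.
2. `except Exception` matches (UnicodeError is a subclass of Exception) → ret = 24.
Result: 24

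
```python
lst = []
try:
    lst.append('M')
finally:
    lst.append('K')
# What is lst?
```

Step-by-step execution trace:
1. try: `lst.append('M')` → lst = ['M'].
2. The try body completes without raising.
3. finally always runs: `lst.append('K')` → lst = ['M', 'K'].
Result: ['M', 'K']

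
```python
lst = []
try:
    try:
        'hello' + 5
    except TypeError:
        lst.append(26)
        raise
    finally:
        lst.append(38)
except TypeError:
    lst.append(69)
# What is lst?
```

Step-by-step execution trace:
1. Inner try: `'hello' + 5` raises TypeError.
2. Inner `except TypeError` matches → `lst.append(26)` → lst = [26].
3. bare `raise` re-raises TypeError.
4. Inner `finally` runs during unwinding: `lst.append(38)` → lst = [26, 38].
5. Outer `except TypeError` matches → `lst.append(69)` → lst = [26, 38, 69].
Result: [26, 38, 69]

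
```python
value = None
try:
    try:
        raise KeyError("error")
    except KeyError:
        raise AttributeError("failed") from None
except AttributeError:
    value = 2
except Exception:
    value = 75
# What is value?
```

Step-by-step execution trace:
1. Inner try raises KeyError; inner `except KeyError` catches it.
2. `raise AttributeError(...) from None` raises AttributeError (from None suppresses __context__, but the active exception is still AttributeError).
3. Outer `except AttributeError` matches → value = 2.
4. `except Exception` is not reached.
Result: 2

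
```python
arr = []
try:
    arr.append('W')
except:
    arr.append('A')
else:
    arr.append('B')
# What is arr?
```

Step-by-step execution trace:
1. try: `arr.append('W')` → arr = ['W']. No exception raised.
2. `except` is skipped.
3. `else` runs (try completed without exception): `arr.append('B')` → arr = ['W', 'B'].
Result: ['W', 'B']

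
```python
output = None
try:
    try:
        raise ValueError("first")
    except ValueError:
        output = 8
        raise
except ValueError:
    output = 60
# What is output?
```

Step-by-step execution trace:
1. Inner try: `raise ValueError("first")` raises ValueError.
2. Inner `except ValueError` matches → output = 8.
3. bare `raise` re-raises the same ValueError.
4. Outer `except ValueError` matches → output = 60.
Result: 60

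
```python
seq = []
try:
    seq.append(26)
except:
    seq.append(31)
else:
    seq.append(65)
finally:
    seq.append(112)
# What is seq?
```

Step-by-step execution trace:
1. try: `seq.append(26)` → seq = [26]. No exception raised.
2. `except` is skipped.
3. `else` runs: `seq.append(65)` → seq = [26, 65].
4. `finally` always runs: `seq.append(112)` → seq = [26, 65, 112].
Result: [26, 65, 112]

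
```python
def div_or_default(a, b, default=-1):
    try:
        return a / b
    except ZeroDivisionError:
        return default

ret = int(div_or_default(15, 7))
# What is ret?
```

Step-by-step execution trace:
1. `div_or_default(15, 7)` enters try: `return 15 / 7` → returns 2.142857142857143. No exception raised.
2. `except ZeroDivisionError` is skipped.
3. `int(2.142857142857143)` → 2 → ret = 2.
Result: 2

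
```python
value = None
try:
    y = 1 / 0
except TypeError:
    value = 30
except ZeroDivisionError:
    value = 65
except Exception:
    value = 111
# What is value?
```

Step-by-step execution trace:
1. `y = 1 / 0` raises ZeroDivisionError.
2. `except TypeError` does not match ZeroDivisionError; skipped.
3. `except ZeroDivisionError` matches → value = 65.
4. Remaining except clauses are skipped.
Result: 65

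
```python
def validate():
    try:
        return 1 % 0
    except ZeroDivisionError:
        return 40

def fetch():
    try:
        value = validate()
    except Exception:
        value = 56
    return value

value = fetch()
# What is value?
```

Step-by-step execution trace:
1. `fetch()` calls `validate()`.
2. In validate: `1 % 0` raises ZeroDivisionError; `except ZeroDivisionError` catches it → returns 40.
3. In fetch: `value = validate()` → value = 40. No exception reaches fetch.
4. `except Exception` is skipped; fetch returns 40.
5. value = 40.
Result: 40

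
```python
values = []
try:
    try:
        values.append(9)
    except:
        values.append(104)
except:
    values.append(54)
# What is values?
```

Step-by-step execution trace:
1. Inner try: `values.append(9)` → values = [9]. No exception raised.
2. Inner `except` is skipped.
3. Inner try completes normally; outer `except` is skipped.
Result: [9]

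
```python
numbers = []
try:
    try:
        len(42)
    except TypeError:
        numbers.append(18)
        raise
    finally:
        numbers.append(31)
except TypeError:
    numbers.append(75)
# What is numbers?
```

Step-by-step execution trace:
1. Inner try: `len(42)` raises TypeError.
2. Inner `except TypeError` matches → `numbers.append(18)` → numbers = [18].
3. bare `raise` re-raises TypeError.
4. Inner `finally` runs during unwinding: `numbers.append(31)` → numbers = [18, 31].
5. Outer `except TypeError` matches → `numbers.append(75)` → numbers = [18, 31, 75].
Result: [18, 31, 75]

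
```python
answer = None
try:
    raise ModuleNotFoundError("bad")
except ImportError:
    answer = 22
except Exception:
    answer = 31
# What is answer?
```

Step-by-step execution trace:
1. `raise ModuleNotFoundError(...)` raises ModuleNotFoundError.
2. `except ImportError` matches (ModuleNotFoundError is a subclass of ImportError) → answer = 22.
3. `except Exception` is not reached.
Result: 22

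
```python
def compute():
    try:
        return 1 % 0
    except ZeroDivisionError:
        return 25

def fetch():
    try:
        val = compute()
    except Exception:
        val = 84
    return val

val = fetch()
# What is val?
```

Step-by-step execution trace:
1. `fetch()` calls `compute()`.
2. In compute: `1 % 0` raises ZeroDivisionError; `except ZeroDivisionError` catches it → returns 25.
3. In fetch: `val = compute()` → val = 25. No exception reaches fetch.
4. `except Exception` is skipped; fetch returns 25.
5. val = 25.
Result: 25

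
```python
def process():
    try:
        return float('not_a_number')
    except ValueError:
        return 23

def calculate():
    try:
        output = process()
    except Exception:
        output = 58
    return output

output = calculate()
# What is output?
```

Step-by-step execution trace:
1. `calculate()` calls `process()`.
2. In process: `float('not_a_number')` raises ValueError; `except ValueError` catches it → returns 23.
3. In calculate: `output = process()` → output = 23. No exception reaches calculate.
4. `except Exception` is skipped; calculate returns 23.
5. output = 23.
Result: 23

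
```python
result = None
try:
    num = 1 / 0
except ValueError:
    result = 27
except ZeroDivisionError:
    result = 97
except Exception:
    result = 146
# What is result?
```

Step-by-step execution trace:
1. `num = 1 / 0` raises ZeroDivisionError.
2. `except ValueError` does not match ZeroDivisionError; skipped.
3. `except ZeroDivisionError` matches → result = 97.
4. Remaining except clauses are skipped.
Result: 97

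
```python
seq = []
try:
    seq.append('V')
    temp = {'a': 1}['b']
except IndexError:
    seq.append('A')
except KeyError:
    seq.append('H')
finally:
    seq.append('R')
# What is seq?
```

Step-by-step execution trace:
1. try: `seq.append('V')` → seq = ['V'].
2. `temp = {'a': 1}['b']` raises KeyError.
3. `except IndexError` does not match KeyError; skipped.
4. `except KeyError` matches → `seq.append('H')` → seq = ['V', 'H'].
5. finally always runs: `seq.append('R')` → seq = ['V', 'H', 'R'].
Result: ['V', 'H', 'R']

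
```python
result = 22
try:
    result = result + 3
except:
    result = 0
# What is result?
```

Step-by-step execution trace:
1. result starts at 22.
2. try: `result = result + 3` → result = 25. No exception raised.
3. `except` is skipped.
Result: 25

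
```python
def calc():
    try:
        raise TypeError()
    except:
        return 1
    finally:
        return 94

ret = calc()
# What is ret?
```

Step-by-step execution trace:
1. `calc()` enters try: `raise TypeError()` raises TypeError.
2. bare `except` matches → `return 1` sets pending return value 1.
3. Before returning, `finally: return 94` runs and overrides the pending return.
4. calc() returns 94 → ret = 94.
Result: 94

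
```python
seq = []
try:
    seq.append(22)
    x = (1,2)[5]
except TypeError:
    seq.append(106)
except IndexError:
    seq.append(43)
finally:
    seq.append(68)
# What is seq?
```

Step-by-step execution trace:
1. try: `seq.append(22)` → seq = [22].
2. `x = (1,2)[5]` raises IndexError.
3. `except TypeError` does not match IndexError; skipped.
4. `except IndexError` matches → `seq.append(43)` → seq = [22, 43].
5. finally always runs: `seq.append(68)` → seq = [22, 43, 68].
Result: [22, 43, 68]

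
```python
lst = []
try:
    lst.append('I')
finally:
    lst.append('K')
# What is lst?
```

Step-by-step execution trace:
1. try: `lst.append('I')` → lst = ['I'].
2. The try body completes without raising.
3. finally always runs: `lst.append('K')` → lst = ['I', 'K'].
Result: ['I', 'K']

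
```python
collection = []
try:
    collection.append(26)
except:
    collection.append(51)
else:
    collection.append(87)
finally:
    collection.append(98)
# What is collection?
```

Step-by-step execution trace:
1. try: `collection.append(26)` → collection = [26]. No exception raised.
2. `except` is skipped.
3. `else` runs: `collection.append(87)` → collection = [26, 87].
4. `finally` always runs: `collection.append(98)` → collection = [26, 87, 98].
Result: [26, 87, 98]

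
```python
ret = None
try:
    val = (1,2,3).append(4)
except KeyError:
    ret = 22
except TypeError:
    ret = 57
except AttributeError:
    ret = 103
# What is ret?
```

Step-by-step execution trace:
1. `val = (1,2,3).append(4)` raises AttributeError.
2. `except KeyError` does not match AttributeError; skipped.
3. `except TypeError` does not match AttributeError; skipped.
4. `except AttributeError` matches → ret = 103.
Result: 103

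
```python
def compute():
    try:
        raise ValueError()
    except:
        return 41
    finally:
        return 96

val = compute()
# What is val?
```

Step-by-step execution trace:
1. `compute()` enters try: `raise ValueError()` raises ValueError.
2. bare `except` matches → `return 41` sets pending return value 41.
3. Before returning, `finally: return 96` runs and overrides the pending return.
4. compute() returns 96 → val = 96.
Result: 96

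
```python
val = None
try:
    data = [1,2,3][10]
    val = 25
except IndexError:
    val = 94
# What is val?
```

Step-by-step execution trace:
1. `data = [1,2,3][10]` raises IndexError.
2. `val = 25` is not reached.
3. `except IndexError` matches → val = 94.
Result: 94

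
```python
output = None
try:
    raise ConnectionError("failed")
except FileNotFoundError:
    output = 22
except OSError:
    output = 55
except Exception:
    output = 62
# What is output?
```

Step-by-step execution trace:
1. `raise ConnectionError(...)` raises ConnectionError.
2. `except FileNotFoundError` does not match (ConnectionError is not a subclass of FileNotFoundError); skipped.
3. `except OSError` matches (ConnectionError is a subclass of OSError) → output = 55.
4. `except Exception` is not reached.
Result: 55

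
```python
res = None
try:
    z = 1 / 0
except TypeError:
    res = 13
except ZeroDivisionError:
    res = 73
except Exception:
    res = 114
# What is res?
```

Step-by-step execution trace:
1. `z = 1 / 0` raises ZeroDivisionError.
2. `except TypeError` does not match ZeroDivisionError; skipped.
3. `except ZeroDivisionError` matches → res = 73.
4. Remaining except clauses are skipped.
Result: 73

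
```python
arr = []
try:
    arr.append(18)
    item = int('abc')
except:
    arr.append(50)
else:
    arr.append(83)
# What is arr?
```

Step-by-step execution trace:
1. try: `arr.append(18)` → arr = [18].
2. `item = int('abc')` raises ValueError.
3. bare `except` matches → `arr.append(50)` → arr = [18, 50].
4. `else` is skipped (an exception was raised).
Result: [18, 50]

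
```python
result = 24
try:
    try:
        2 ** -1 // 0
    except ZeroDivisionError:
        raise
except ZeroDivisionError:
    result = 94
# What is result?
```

Step-by-step execution trace:
1. Inner try: `2 ** -1 // 0` raises ZeroDivisionError.
2. Inner `except ZeroDivisionError` matches; bare `raise` re-raises the same ZeroDivisionError.
3. Outer `except ZeroDivisionError` matches → result = 94.
Result: 94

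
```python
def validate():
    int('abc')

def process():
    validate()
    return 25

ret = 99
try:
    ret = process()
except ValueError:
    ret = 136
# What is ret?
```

Step-by-step execution trace:
1. ret starts at 99.
2. try: `process()` calls `validate()`.
3. `validate()` evaluates `int('abc')`, which raises ValueError; it propagates through process (uncaught).
4. `return 25` in process is not reached; the assignment to ret does not complete.
5. `except ValueError` matches → ret = 136.
Result: 136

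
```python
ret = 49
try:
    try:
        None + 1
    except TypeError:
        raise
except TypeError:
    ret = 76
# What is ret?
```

Step-by-step execution trace:
1. Inner try: `None + 1` raises TypeError.
2. Inner `except TypeError` matches; bare `raise` re-raises the same TypeError.
3. Outer `except TypeError` matches → ret = 76.
Result: 76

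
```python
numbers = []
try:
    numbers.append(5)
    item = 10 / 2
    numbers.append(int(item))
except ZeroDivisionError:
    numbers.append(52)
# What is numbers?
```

Step-by-step execution trace:
1. try: `numbers.append(5)` → numbers = [5].
2. `item = 10 / 2` → item = 5.0. No exception raised.
3. `numbers.append(int(item))` → numbers = [5, 5].
4. `except ZeroDivisionError` is skipped (no exception was raised).
Result: [5, 5]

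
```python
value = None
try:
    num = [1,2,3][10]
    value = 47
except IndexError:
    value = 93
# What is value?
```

Step-by-step execution trace:
1. `num = [1,2,3][10]` raises IndexError.
2. `value = 47` is not reached.
3. `except IndexError` matches → value = 93.
Result: 93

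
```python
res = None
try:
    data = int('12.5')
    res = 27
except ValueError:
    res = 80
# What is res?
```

Step-by-step execution trace:
1. `data = int('12.5')` raises ValueError.
2. `res = 27` is not reached.
3. `except ValueError` matches → res = 80.
Result: 80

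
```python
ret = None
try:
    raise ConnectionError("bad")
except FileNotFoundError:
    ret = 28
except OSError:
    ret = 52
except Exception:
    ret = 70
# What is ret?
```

Step-by-step execution trace:
1. `raise ConnectionError(...)` raises ConnectionError.
2. `except FileNotFoundError` does not match (ConnectionError is not a subclass of FileNotFoundError); skipped.
3. `except OSError` matches (ConnectionError is a subclass of OSError) → ret = 52.
4. `except Exception` is not reached.
Result: 52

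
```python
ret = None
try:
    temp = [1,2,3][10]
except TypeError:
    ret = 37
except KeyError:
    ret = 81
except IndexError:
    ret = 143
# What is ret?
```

Step-by-step execution trace:
1. `temp = [1,2,3][10]` raises IndexError.
2. `except TypeError` does not match IndexError; skipped.
3. `except KeyError` does not match IndexError; skipped.
4. `except IndexError` matches → ret = 143.
Result: 143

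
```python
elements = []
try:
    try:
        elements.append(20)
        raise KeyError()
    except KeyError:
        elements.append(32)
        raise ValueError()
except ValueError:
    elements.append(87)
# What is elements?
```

Step-by-step execution trace:
1. Inner try: `elements.append(20)` → elements = [20].
2. `raise KeyError()` raises KeyError.
3. Inner `except KeyError` matches → `elements.append(32)` → elements = [20, 32].
4. `raise ValueError()` raises ValueError; propagates to outer try.
5. Outer `except ValueError` matches → `elements.append(87)` → elements = [20, 32, 87].
Result: [20, 32, 87]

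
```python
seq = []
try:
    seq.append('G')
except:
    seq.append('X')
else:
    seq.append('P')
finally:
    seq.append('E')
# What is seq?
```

Step-by-step execution trace:
1. try: `seq.append('G')` → seq = ['G']. No exception raised.
2. `except` is skipped.
3. `else` runs: `seq.append('P')` → seq = ['G', 'P'].
4. `finally` always runs: `seq.append('E')` → seq = ['G', 'P', 'E'].
Result: ['G', 'P', 'E']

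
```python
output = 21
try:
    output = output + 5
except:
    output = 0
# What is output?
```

Step-by-step execution trace:
1. output starts at 21.
2. try: `output = output + 5` → output = 26. No exception raised.
3. `except` is skipped.
Result: 26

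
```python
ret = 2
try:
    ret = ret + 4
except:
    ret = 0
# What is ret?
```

Step-by-step execution trace:
1. ret starts at 2.
2. try: `ret = ret + 4` → ret = 6. No exception raised.
3. `except` is skipped.
Result: 6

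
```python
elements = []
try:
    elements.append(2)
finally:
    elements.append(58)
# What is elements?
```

Step-by-step execution trace:
1. try: `elements.append(2)` → elements = [2].
2. The try body completes without raising.
3. finally always runs: `elements.append(58)` → elements = [2, 58].
Result: [2, 58]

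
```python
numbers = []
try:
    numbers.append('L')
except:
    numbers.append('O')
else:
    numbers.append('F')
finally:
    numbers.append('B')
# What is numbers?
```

Step-by-step execution trace:
1. try: `numbers.append('L')` → numbers = ['L']. No exception raised.
2. `except` is skipped.
3. `else` runs: `numbers.append('F')` → numbers = ['L', 'F'].
4. `finally` always runs: `numbers.append('B')` → numbers = ['L', 'F', 'B'].
Result: ['L', 'F', 'B']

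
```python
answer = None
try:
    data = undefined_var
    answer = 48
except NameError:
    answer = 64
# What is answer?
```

Step-by-step execution trace:
1. `data = undefined_var` raises NameError.
2. `answer = 48` is not reached.
3. `except NameError` matches → answer = 64.
Result: 64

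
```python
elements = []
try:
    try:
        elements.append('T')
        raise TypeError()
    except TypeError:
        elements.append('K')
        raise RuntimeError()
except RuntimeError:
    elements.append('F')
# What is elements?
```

Step-by-step execution trace:
1. Inner try: `elements.append('T')` → elements = ['T'].
2. `raise TypeError()` raises TypeError.
3. Inner `except TypeError` matches → `elements.append('K')` → elements = ['T', 'K'].
4. `raise RuntimeError()` raises RuntimeError; propagates to outer try.
5. Outer `except RuntimeError` matches → `elements.append('F')` → elements = ['T', 'K', 'F'].
Result: ['T', 'K', 'F']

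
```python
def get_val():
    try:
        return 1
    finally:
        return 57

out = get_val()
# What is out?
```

Step-by-step execution trace:
1. `get_val()` enters try: `return 1` sets pending return value 1.
2. Before returning, `finally: return 57` runs and overrides the pending return.
3. get_val() returns 57 → out = 57.
Result: 57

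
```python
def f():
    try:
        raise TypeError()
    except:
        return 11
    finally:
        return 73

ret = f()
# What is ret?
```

Step-by-step execution trace:
1. `f()` enters try: `raise TypeError()` raises TypeError.
2. bare `except` matches → `return 11` sets pending return value 11.
3. Before returning, `finally: return 73` runs and overrides the pending return.
4. f() returns 73 → ret = 73.
Result: 73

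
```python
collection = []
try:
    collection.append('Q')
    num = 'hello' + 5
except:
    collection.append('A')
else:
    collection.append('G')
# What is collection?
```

Step-by-step execution trace:
1. try: `collection.append('Q')` → collection = ['Q'].
2. `num = 'hello' + 5` raises TypeError.
3. bare `except` matches → `collection.append('A')` → collection = ['Q', 'A'].
4. `else` is skipped (an exception was raised).
Result: ['Q', 'A']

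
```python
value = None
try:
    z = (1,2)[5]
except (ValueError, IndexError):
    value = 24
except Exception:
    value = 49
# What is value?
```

Step-by-step execution trace:
1. `z = (1,2)[5]` raises IndexError.
2. `except (ValueError, IndexError)` matches (IndexError is in the tuple) → value = 24.
3. `except Exception` is not reached.
Result: 24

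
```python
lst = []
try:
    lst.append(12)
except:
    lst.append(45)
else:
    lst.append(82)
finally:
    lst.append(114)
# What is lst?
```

Step-by-step execution trace:
1. try: `lst.append(12)` → lst = [12]. No exception raised.
2. `except` is skipped.
3. `else` runs: `lst.append(82)` → lst = [12, 82].
4. `finally` always runs: `lst.append(114)` → lst = [12, 82, 114].
Result: [12, 82, 114]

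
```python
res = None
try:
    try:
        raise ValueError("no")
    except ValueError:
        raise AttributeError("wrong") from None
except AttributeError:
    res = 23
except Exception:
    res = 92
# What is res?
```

Step-by-step execution trace:
1. Inner try raises ValueError; inner `except ValueError` catches it.
2. `raise AttributeError(...) from None` raises AttributeError (from None suppresses __context__, but the active exception is still AttributeError).
3. Outer `except AttributeError` matches → res = 23.
4. `except Exception` is not reached.
Result: 23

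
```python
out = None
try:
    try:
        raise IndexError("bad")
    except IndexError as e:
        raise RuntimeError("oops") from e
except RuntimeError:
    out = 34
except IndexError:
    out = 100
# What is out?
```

Step-by-step execution trace:
1. Inner try raises IndexError; inner `except IndexError as e` catches it.
2. `raise RuntimeError(...) from e` raises RuntimeError (IndexError is attached as __cause__, but only RuntimeError is active).
3. Outer `except RuntimeError` matches → out = 34.
4. `except IndexError` is not reached.
Result: 34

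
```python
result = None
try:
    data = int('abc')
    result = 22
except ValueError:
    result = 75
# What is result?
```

Step-by-step execution trace:
1. `data = int('abc')` raises ValueError.
2. `result = 22` is not reached.
3. `except ValueError` matches → result = 75.
Result: 75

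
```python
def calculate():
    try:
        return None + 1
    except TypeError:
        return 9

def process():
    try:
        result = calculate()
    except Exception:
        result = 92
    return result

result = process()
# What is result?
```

Step-by-step execution trace:
1. `process()` calls `calculate()`.
2. In calculate: `None + 1` raises TypeError; `except TypeError` catches it → returns 9.
3. In process: `result = calculate()` → result = 9. No exception reaches process.
4. `except Exception` is skipped; process returns 9.
5. result = 9.
Result: 9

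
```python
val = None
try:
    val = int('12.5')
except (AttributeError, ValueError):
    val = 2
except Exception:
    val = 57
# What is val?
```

Step-by-step execution trace:
1. `val = int('12.5')` raises ValueError.
2. `except (AttributeError, ValueError)` matches (ValueError is in the tuple) → val = 2.
3. `except Exception` is not reached.
Result: 2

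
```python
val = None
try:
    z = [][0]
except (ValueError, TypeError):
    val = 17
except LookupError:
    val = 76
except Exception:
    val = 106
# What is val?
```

Step-by-step execution trace:
1. `z = [][0]` raises IndexError.
2. `except (ValueError, TypeError)` does not match IndexError; skipped.
3. `except LookupError` matches (IndexError is a subclass of LookupError) → val = 76.
4. `except Exception` is not reached.
Result: 76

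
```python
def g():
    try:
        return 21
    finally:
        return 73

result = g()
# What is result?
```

Step-by-step execution trace:
1. `g()` enters try: `return 21` sets pending return value 21.
2. Before returning, `finally: return 73` runs and overrides the pending return.
3. g() returns 73 → result = 73.
Result: 73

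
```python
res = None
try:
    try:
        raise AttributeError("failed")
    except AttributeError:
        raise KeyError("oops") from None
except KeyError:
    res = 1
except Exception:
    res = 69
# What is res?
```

Step-by-step execution trace:
1. Inner try raises AttributeError; inner `except AttributeError` catches it.
2. `raise KeyError(...) from None` raises KeyError (from None suppresses __context__, but the active exception is still KeyError).
3. Outer `except KeyError` matches → res = 1.
4. `except Exception` is not reached.
Result: 1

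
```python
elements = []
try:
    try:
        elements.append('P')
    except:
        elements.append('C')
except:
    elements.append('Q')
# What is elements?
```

Step-by-step execution trace:
1. Inner try: `elements.append('P')` → elements = ['P']. No exception raised.
2. Inner `except` is skipped.
3. Inner try completes normally; outer `except` is skipped.
Result: ['P']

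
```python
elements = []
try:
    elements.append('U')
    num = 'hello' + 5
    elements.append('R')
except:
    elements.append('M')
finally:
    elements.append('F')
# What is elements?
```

Step-by-step execution trace:
1. try: `elements.append('U')` → elements = ['U'].
2. `num = 'hello' + 5` raises TypeError; `elements.append('R')` is not reached.
3. bare `except` matches → `elements.append('M')` → elements = ['U', 'M'].
4. finally always runs: `elements.append('F')` → elements = ['U', 'M', 'F'].
Result: ['U', 'M', 'F']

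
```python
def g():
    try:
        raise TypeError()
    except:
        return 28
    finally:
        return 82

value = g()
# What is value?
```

Step-by-step execution trace:
1. `g()` enters try: `raise TypeError()` raises TypeError.
2. bare `except` matches → `return 28` sets pending return value 28.
3. Before returning, `finally: return 82` runs and overrides the pending return.
4. g() returns 82 → value = 82.
Result: 82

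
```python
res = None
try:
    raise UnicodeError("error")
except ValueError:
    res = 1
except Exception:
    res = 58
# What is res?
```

Step-by-step execution trace:
1. `raise UnicodeError(...)` raises UnicodeError.
2. `except ValueError` matches (UnicodeError is a subclass of ValueError) → res = 1.
3. `except Exception` is not reached.
Result: 1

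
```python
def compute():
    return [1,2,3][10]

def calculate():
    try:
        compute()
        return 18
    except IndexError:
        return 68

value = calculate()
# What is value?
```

Step-by-step execution trace:
1. `calculate()` calls `compute()`.
2. `compute()` evaluates `[1,2,3][10]`, which raises IndexError; it propagates to the caller.
3. `return 18` is not reached.
4. `except IndexError` in calculate matches → returns 68.
5. value = 68.
Result: 68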